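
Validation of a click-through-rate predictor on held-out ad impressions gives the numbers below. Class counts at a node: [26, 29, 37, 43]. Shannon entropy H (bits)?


Probabilities: [26/135, 29/135, 37/135, 43/135] ≈ [0.1926, 0.2148, 0.2741, 0.3185]
H = -((26/135)·log₂(26/135) + (29/135)·log₂(29/135) + (37/135)·log₂(37/135) + (43/135)·log₂(43/135))
  = 1.9718 bits

1.9718 bits


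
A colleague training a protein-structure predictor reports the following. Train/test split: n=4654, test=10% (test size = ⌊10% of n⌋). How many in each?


Test = ⌊4654·10/100⌋ = 465
Train = 4654 - 465 = 4189

Train: 4189, Test: 465


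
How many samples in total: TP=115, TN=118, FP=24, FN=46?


Total = TP + TN + FP + FN
= 115 + 118 + 24 + 46
= 303
(Predicted positive: 139, predicted negative: 164)

303


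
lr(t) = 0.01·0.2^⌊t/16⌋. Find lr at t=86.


n_drops = ⌊86/16⌋ = 5
lr = 0.01·0.2^5 = 0.01·0.00032 = 0.0000032

0.0000032


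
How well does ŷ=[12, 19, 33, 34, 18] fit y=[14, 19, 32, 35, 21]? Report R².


ȳ = 24.2
SS_res = Σ(y-ŷ)² = 15
SS_tot = Σ(y-ȳ)² = 318.8
R² = 1 - SS_res/SS_tot = 1 - 0.0471 = 0.9529

0.9529


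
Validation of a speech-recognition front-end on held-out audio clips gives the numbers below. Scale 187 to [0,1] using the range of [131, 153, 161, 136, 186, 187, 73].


min=73, max=187
(187-73)/(187-73) = 114/114 = 1.0

1.0


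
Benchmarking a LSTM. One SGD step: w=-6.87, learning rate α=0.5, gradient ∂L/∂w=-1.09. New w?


w_new = w - α·∇
= -6.87 - 0.5·-1.09
= -6.87 + 0.545
= -6.325

-6.325


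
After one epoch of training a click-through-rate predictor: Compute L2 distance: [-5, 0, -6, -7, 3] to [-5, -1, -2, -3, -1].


d = √((-5+ 5)² + (0+ 1)² + (-6+ 2)² + (-7+ 3)² + (3+ 1)²)
  = √(0 + 1 + 16 + 16 + 16)
  = √49 = 7.0

7.0


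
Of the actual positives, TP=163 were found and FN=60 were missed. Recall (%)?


Recall = TP/(TP+FN)
= 163/(163+60)
= 163/223 = 73.09%

73.09%


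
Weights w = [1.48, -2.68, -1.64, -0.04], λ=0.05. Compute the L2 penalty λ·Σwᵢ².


‖w‖₂² = (1.48)² + (-2.68)² + (-1.64)² + (-0.04)²
     = 2.1904 + 7.1824 + 2.6896 + 0.0016
     = 12.064
λ·‖w‖₂² = 0.05·12.064 = 0.6032

0.6032


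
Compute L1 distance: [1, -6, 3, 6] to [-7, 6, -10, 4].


d = |1+ 7| + |-6-6| + |3+ 10| + |6-4|
  = 8 + 12 + 13 + 2
  = 35

35


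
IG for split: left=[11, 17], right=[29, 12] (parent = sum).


Parent = [40, 29], H_parent = 0.9816
H_left = 0.9666 (n=28), H_right = 0.8722 (n=41)
H_children = (28/69)·0.9666 + (41/69)·0.8722 = 0.9105
IG = 0.9816 - 0.9105 = 0.0711

0.0711


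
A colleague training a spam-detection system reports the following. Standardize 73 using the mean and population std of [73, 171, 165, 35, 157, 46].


μ = 107.8333, σ = 57.7593
z = (73 - 107.8333)/57.7593 = -0.6031

-0.6031


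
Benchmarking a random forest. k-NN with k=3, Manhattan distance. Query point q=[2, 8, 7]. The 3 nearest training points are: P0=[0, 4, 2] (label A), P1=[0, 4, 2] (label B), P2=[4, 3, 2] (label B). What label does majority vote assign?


d(q,P0) = 11  (label A)
d(q,P1) = 11  (label B)
d(q,P2) = 12  (label B)
Votes: A=1, B=2
Majority → B

B


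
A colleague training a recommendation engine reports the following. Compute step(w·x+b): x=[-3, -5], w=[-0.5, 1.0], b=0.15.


z = (-3)·(-0.5) + (-5)·(1.0) + 0.15
  = -3.35
step(z) = 0 (z<0)

0


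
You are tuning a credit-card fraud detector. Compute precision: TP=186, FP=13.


Precision = TP/(TP+FP)
= 186/(186+13)
= 186/199 = 93.47%

93.47%


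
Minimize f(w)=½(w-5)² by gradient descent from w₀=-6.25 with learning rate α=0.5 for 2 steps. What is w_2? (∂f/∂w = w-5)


step 1: grad = -6.25-5 = -11.25; w = -6.25 - 0.5·(-11.25) = -0.625
step 2: grad = -0.625-5 = -5.625; w = -0.625 - 0.5·(-5.625) = 2.1875

2.1875


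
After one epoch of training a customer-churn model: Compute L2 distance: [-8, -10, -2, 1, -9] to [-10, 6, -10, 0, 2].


d = √((-8+ 10)² + (-10-6)² + (-2+ 10)² + (1-0)² + (-9-2)²)
  = √(4 + 256 + 64 + 1 + 121)
  = √446 = 21.1187

21.1187


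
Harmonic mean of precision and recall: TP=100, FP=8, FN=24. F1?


Precision = 100/108 = 0.9259
Recall = 100/124 = 0.8065
F1 = 2·P·R/(P+R) = 2·TP/(2·TP+FP+FN) = 200/(200+8+24) = 200/232 = 0.8621

0.8621


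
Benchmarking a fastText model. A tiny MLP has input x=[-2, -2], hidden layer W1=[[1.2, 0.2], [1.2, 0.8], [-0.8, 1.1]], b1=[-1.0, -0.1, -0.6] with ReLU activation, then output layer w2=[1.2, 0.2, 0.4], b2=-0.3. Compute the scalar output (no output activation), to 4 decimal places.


z1[0] = (1.2)·(-2) + (0.2)·(-2) - 1.0 = -3.8
z1[1] = (1.2)·(-2) + (0.8)·(-2) - 0.1 = -4.1
z1[2] = (-0.8)·(-2) + (1.1)·(-2) - 0.6 = -1.2
h = ReLU(z1) = [0.0, 0.0, 0.0]
output = (1.2)·(0.0) + (0.2)·(0.0) + (0.4)·(0.0) - 0.3 = -0.3

-0.3


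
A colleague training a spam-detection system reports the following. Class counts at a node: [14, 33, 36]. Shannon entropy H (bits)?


Probabilities: [14/83, 33/83, 36/83] ≈ [0.1687, 0.3976, 0.4337]
H = -((14/83)·log₂(14/83) + (33/83)·log₂(33/83) + (36/83)·log₂(36/83))
  = 1.4849 bits

1.4849 bits


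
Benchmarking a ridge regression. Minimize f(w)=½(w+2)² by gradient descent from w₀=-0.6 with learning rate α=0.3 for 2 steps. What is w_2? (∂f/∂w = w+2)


step 1: grad = -0.6+2 = 1.4; w = -0.6 - 0.3·(1.4) = -1.02
step 2: grad = -1.02+2 = 0.98; w = -1.02 - 0.3·(0.98) = -1.314

-1.314


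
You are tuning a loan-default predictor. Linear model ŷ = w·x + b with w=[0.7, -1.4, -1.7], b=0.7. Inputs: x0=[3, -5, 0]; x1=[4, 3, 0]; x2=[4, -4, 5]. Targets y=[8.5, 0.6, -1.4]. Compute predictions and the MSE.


ŷ0 = (0.7)·(3) + (-1.4)·(-5) + (-1.7)·(0) + 0.7 = 9.8
ŷ1 = (0.7)·(4) + (-1.4)·(3) + (-1.7)·(0) + 0.7 = -0.7
ŷ2 = (0.7)·(4) + (-1.4)·(-4) + (-1.7)·(5) + 0.7 = 0.6
errors² = [1.69, 1.69, 4.0]
MSE = 7.3800/3 = 2.46

2.46


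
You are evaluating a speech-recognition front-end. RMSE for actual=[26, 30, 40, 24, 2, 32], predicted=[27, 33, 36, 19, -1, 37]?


MSE = 85/6 = 14.1667
RMSE = √(85/6) = 3.7639

3.7639


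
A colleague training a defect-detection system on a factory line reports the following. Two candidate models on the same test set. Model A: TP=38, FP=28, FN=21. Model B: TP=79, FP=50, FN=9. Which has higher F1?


Model A: P=38/66=0.5758, R=38/59=0.6441, F1=2PR/(P+R)=2TP/(2TP+FP+FN)=76/125=0.608
Model B: P=79/129=0.6124, R=79/88=0.8977, F1=2PR/(P+R)=2TP/(2TP+FP+FN)=158/217=0.7281
0.608 < 0.7281 → Model B

Model B


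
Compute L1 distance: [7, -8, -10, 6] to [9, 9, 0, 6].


d = |7-9| + |-8-9| + |-10-0| + |6-6|
  = 2 + 17 + 10 + 0
  = 29

29


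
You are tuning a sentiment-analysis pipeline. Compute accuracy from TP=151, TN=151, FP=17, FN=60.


Accuracy = (TP+TN)/(TP+TN+FP+FN)
= (151+151)/(379)
= 302/379 = 79.68%

79.68%


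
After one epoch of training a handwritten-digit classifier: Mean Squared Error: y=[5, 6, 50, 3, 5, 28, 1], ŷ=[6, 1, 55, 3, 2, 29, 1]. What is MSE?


Squared errors: (5-6)²=1, (6-1)²=25, (50-55)²=25, (3-3)²=0, (5-2)²=9, (28-29)²=1, (1-1)²=0
Sum = 61
MSE = 61/7 = 61/7

61/7


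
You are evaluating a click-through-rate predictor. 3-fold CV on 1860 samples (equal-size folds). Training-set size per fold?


Fold size = 1860/3 = 620
Training per fold = 1860 - 620 = 1240

1240


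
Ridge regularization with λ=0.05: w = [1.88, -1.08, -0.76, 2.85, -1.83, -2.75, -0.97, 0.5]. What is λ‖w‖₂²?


‖w‖₂² = (1.88)² + (-1.08)² + (-0.76)² + (2.85)² + (-1.83)² + (-2.75)² + (-0.97)² + (0.5)²
     = 3.5344 + 1.1664 + 0.5776 + 8.1225 + 3.3489 + 7.5625 + 0.9409 + 0.25
     = 25.5032
λ·‖w‖₂² = 0.05·25.5032 = 1.27516

1.27516


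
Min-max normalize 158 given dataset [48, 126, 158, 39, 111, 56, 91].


min=39, max=158
(158-39)/(158-39) = 119/119 = 1.0

1.0


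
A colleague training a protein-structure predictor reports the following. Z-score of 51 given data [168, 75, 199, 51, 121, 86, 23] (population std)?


μ = 103.2857, σ = 58.4825
z = (51 - 103.2857)/58.4825 = -0.894

-0.894


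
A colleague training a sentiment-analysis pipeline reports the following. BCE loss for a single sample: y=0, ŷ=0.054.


BCE = -[y·ln(p) + (1-y)·ln(1-p)]
= -0 - 1·ln(1-0.054)
= -ln(0.946) = 0.0555

0.0555


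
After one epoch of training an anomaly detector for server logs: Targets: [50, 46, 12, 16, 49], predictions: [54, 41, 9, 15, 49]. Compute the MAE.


Absolute errors: |50-54|=4, |46-41|=5, |12-9|=3, |16-15|=1, |49-49|=0
Sum = 13
MAE = 13/5 = 13/5

13/5


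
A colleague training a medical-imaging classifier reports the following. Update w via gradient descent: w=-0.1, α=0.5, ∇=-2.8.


w_new = w - α·∇
= -0.1 - 0.5·-2.8
= -0.1 + 1.4
= 1.3

1.3


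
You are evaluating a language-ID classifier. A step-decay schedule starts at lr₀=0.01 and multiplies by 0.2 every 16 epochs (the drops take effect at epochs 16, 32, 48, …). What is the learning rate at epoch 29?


n_drops = ⌊29/16⌋ = 1
lr = 0.01·0.2^1 = 0.01·0.2 = 0.002

0.002


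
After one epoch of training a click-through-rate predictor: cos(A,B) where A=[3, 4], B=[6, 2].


A·B = 3·6 + 4·2 = 26
‖A‖ = √25 = 5, ‖B‖ = √40 = 6.3246
cos = 26/(√25·√40) = 26/√1000 = 0.8222

0.8222


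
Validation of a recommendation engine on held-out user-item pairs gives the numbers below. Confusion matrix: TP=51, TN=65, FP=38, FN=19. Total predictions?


Total = TP + TN + FP + FN
= 51 + 65 + 38 + 19
= 173
(Predicted positive: 89, predicted negative: 84)

173


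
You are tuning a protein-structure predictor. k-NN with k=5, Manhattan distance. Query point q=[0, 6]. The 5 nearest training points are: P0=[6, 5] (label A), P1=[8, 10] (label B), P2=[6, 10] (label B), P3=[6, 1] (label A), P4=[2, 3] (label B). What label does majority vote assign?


d(q,P0) = 7  (label A)
d(q,P1) = 12  (label B)
d(q,P2) = 10  (label B)
d(q,P3) = 11  (label A)
d(q,P4) = 5  (label B)
Votes: A=2, B=3
Majority → B

B


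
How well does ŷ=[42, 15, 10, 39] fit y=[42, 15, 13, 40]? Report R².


ȳ = 27.5
SS_res = Σ(y-ŷ)² = 10
SS_tot = Σ(y-ȳ)² = 733
R² = 1 - SS_res/SS_tot = 1 - 0.0136 = 0.9864

0.9864


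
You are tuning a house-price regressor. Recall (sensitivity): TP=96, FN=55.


Recall = TP/(TP+FN)
= 96/(96+55)
= 96/151 = 63.58%

63.58%


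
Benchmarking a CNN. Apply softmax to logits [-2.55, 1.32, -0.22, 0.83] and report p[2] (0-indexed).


Exponentials: e^-2.55=0.0781, e^1.32=3.7434, e^-0.22=0.8025, e^0.83=2.2933
Sum = 6.9173
Softmax = [0.0113, 0.5412, 0.116, 0.3315]
p[2] = 0.8025/6.9173 = 0.116

0.116


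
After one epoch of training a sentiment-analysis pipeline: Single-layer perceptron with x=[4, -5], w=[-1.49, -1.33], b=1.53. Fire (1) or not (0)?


z = (4)·(-1.49) + (-5)·(-1.33) + 1.53
  = 2.22
step(z) = 1 (z≥0)

1


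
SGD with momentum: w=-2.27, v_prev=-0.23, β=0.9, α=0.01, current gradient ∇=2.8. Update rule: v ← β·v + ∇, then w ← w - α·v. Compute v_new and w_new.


v_new = 0.9·-0.23 + 2.8 = -0.207 + 2.8 = 2.593
w_new = -2.27 - 0.01·2.593 = -2.27 - 0.02593 = -2.29593

v_new=2.593, w_new=-2.29593


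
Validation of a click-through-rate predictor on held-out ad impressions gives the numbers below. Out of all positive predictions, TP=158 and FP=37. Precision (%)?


Precision = TP/(TP+FP)
= 158/(158+37)
= 158/195 = 81.03%

81.03%


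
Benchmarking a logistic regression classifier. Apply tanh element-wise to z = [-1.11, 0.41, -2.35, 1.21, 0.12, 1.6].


tanh(-1.11) = -0.8041
tanh(0.41) = 0.3885
tanh(-2.35) = -0.982
tanh(1.21) = 0.8367
tanh(0.12) = 0.1194
tanh(1.6) = 0.9217
result = [-0.8041, 0.3885, -0.982, 0.8367, 0.1194, 0.9217]

[-0.8041, 0.3885, -0.982, 0.8367, 0.1194, 0.9217]


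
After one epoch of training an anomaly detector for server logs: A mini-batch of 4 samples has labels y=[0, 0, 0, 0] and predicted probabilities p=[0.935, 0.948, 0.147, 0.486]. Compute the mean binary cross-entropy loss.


L[0] = -ln(1-0.935) = -ln(0.065) = 2.7334
L[1] = -ln(1-0.948) = -ln(0.052) = 2.9565
L[2] = -ln(1-0.147) = -ln(0.853) = 0.159
L[3] = -ln(1-0.486) = -ln(0.514) = 0.6655
mean = (2.7334 + 2.9565 + 0.159 + 0.6655)/4 = 1.6286

1.6286


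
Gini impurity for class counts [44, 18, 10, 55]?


Probabilities: [44/127, 18/127, 10/127, 55/127] ≈ [0.3465, 0.1417, 0.0787, 0.4331]
Σpᵢ² = (1936 + 324 + 100 + 3025)/127² = 5385/16129
Gini = 1 - Σpᵢ² = 1 - 5385/16129 = 0.6661

0.6661


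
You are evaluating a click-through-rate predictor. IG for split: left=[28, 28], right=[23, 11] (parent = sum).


Parent = [51, 39], H_parent = 0.9871
H_left = 1 (n=56), H_right = 0.9082 (n=34)
H_children = (56/90)·1 + (34/90)·0.9082 = 0.9653
IG = 0.9871 - 0.9653 = 0.0218

0.0218


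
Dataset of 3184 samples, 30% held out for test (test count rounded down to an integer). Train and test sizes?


Test = ⌊3184·30/100⌋ = 955
Train = 3184 - 955 = 2229

Train: 2229, Test: 955


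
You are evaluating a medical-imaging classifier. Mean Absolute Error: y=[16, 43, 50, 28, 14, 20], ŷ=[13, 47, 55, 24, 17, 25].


Absolute errors: |16-13|=3, |43-47|=4, |50-55|=5, |28-24|=4, |14-17|=3, |20-25|=5
Sum = 24
MAE = 24/6 = 4

4


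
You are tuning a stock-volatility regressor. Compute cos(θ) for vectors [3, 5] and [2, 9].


A·B = 3·2 + 5·9 = 51
‖A‖ = √34 = 5.831, ‖B‖ = √85 = 9.2195
cos = 51/(√34·√85) = 51/√2890 = 0.9487

0.9487


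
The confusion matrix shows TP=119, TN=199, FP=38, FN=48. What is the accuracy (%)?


Accuracy = (TP+TN)/(TP+TN+FP+FN)
= (119+199)/(404)
= 318/404 = 78.71%

78.71%


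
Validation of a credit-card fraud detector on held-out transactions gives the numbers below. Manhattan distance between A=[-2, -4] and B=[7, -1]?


d = |-2-7| + |-4+ 1|
  = 9 + 3
  = 12

12


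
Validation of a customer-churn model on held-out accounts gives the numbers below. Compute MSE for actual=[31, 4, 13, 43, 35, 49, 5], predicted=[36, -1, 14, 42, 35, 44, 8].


Squared errors: (31-36)²=25, (4+ 1)²=25, (13-14)²=1, (43-42)²=1, (35-35)²=0, (49-44)²=25, (5-8)²=9
Sum = 86
MSE = 86/7 = 86/7

86/7


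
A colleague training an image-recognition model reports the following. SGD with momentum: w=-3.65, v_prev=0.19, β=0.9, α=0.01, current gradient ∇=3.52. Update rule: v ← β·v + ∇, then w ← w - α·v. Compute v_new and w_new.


v_new = 0.9·0.19 + 3.52 = 0.171 + 3.52 = 3.691
w_new = -3.65 - 0.01·3.691 = -3.65 - 0.03691 = -3.68691

v_new=3.691, w_new=-3.68691


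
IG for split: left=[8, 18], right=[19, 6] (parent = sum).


Parent = [27, 24], H_parent = 0.9975
H_left = 0.8905 (n=26), H_right = 0.795 (n=25)
H_children = (26/51)·0.8905 + (25/51)·0.795 = 0.8437
IG = 0.9975 - 0.8437 = 0.1538

0.1538


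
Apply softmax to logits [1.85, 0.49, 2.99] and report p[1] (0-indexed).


Exponentials: e^1.85=6.3598, e^0.49=1.6323, e^2.99=19.8857
Sum = 27.8778
Softmax = [0.2281, 0.0586, 0.7133]
p[1] = 1.6323/27.8778 = 0.0586

0.0586


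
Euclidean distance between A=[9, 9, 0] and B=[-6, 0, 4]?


d = √((9+ 6)² + (9-0)² + (0-4)²)
  = √(225 + 81 + 16)
  = √322 = 17.9444

17.9444


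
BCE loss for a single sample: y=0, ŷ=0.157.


BCE = -[y·ln(p) + (1-y)·ln(1-p)]
= -0 - 1·ln(1-0.157)
= -ln(0.843) = 0.1708

0.1708


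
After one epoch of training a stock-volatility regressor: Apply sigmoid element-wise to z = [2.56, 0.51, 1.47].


σ(2.56) = 1/(1+e^-2.56) = 0.9282
σ(0.51) = 1/(1+e^-0.51) = 0.6248
σ(1.47) = 1/(1+e^-1.47) = 0.8131
result = [0.9282, 0.6248, 0.8131]

[0.9282, 0.6248, 0.8131]


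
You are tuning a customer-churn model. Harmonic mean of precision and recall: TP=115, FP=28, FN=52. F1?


Precision = 115/143 = 0.8042
Recall = 115/167 = 0.6886
F1 = 2·P·R/(P+R) = 2·TP/(2·TP+FP+FN) = 230/(230+28+52) = 230/310 = 0.7419

0.7419


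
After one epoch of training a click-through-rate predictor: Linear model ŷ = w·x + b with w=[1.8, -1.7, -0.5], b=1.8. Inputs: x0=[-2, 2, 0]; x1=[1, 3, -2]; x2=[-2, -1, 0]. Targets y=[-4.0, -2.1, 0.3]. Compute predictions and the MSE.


ŷ0 = (1.8)·(-2) + (-1.7)·(2) + (-0.5)·(0) + 1.8 = -5.2
ŷ1 = (1.8)·(1) + (-1.7)·(3) + (-0.5)·(-2) + 1.8 = -0.5
ŷ2 = (1.8)·(-2) + (-1.7)·(-1) + (-0.5)·(0) + 1.8 = -0.1
errors² = [1.44, 2.56, 0.16]
MSE = 4.1600/3 = 1.3867

1.3867


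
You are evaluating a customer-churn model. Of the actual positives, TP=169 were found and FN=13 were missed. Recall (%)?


Recall = TP/(TP+FN)
= 169/(169+13)
= 169/182 = 92.86%

92.86%


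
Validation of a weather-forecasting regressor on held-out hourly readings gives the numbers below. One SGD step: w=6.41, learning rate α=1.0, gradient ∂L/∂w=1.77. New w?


w_new = w - α·∇
= 6.41 - 1.0·1.77
= 6.41 - 1.77
= 4.64

4.64


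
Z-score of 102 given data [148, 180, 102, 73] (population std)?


μ = 125.75, σ = 41.1848
z = (102 - 125.75)/41.1848 = -0.5767

-0.5767


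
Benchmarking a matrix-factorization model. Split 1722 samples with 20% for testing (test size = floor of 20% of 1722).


Test = ⌊1722·20/100⌋ = 344
Train = 1722 - 344 = 1378

Train: 1378, Test: 344


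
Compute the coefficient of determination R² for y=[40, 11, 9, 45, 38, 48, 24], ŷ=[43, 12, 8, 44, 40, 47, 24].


ȳ = 30.7143
SS_res = Σ(y-ŷ)² = 17
SS_tot = Σ(y-ȳ)² = 1547.43
R² = 1 - SS_res/SS_tot = 1 - 0.011 = 0.989

0.989


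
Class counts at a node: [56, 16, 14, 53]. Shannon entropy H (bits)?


Probabilities: [56/139, 16/139, 14/139, 53/139] ≈ [0.4029, 0.1151, 0.1007, 0.3813]
H = -((56/139)·log₂(56/139) + (16/139)·log₂(16/139) + (14/139)·log₂(14/139) + (53/139)·log₂(53/139))
  = 1.7514 bits

1.7514 bits


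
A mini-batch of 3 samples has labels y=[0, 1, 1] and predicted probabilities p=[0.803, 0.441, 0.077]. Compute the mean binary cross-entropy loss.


L[0] = -ln(1-0.803) = -ln(0.197) = 1.6246
L[1] = -ln(0.441) = 0.8187
L[2] = -ln(0.077) = 2.5639
mean = (1.6246 + 0.8187 + 2.5639)/3 = 1.6691

1.6691


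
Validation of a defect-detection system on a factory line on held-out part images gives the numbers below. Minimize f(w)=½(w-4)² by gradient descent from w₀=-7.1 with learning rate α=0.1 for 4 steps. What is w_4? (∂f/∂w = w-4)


step 1: grad = -7.1-4 = -11.1; w = -7.1 - 0.1·(-11.1) = -5.99
step 2: grad = -5.99-4 = -9.99; w = -5.99 - 0.1·(-9.99) = -4.991
step 3: grad = -4.991-4 = -8.991; w = -4.991 - 0.1·(-8.991) = -4.0919
step 4: grad = -4.0919-4 = -8.0919; w = -4.0919 - 0.1·(-8.0919) = -3.28271

-3.28271


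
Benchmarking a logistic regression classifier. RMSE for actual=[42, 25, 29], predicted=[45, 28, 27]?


MSE = 22/3 = 7.3333
RMSE = √(22/3) = 2.708

2.708


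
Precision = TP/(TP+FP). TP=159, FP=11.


Precision = TP/(TP+FP)
= 159/(159+11)
= 159/170 = 93.53%

93.53%


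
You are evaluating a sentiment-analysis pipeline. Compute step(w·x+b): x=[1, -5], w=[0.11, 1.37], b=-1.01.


z = (1)·(0.11) + (-5)·(1.37) - 1.01
  = -7.75
step(z) = 0 (z<0)

0


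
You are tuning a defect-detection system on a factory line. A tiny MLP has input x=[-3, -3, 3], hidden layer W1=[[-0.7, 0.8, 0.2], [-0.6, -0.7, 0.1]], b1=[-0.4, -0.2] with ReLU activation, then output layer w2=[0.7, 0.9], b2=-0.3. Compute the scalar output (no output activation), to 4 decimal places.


z1[0] = (-0.7)·(-3) + (0.8)·(-3) + (0.2)·(3) - 0.4 = -0.1
z1[1] = (-0.6)·(-3) + (-0.7)·(-3) + (0.1)·(3) - 0.2 = 4.0
h = ReLU(z1) = [0.0, 4.0]
output = (0.7)·(0.0) + (0.9)·(4.0) - 0.3 = 3.3

3.3


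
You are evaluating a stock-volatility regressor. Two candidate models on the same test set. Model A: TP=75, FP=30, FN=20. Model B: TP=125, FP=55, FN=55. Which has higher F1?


Model A: P=75/105=0.7143, R=75/95=0.7895, F1=2PR/(P+R)=2TP/(2TP+FP+FN)=150/200=0.75
Model B: P=125/180=0.6944, R=125/180=0.6944, F1=2PR/(P+R)=2TP/(2TP+FP+FN)=250/360=0.6944
0.75 > 0.6944 → Model A

Model A


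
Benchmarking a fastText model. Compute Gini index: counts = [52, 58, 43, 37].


Probabilities: [52/190, 58/190, 43/190, 37/190] ≈ [0.2737, 0.3053, 0.2263, 0.1947]
Σpᵢ² = (2704 + 3364 + 1849 + 1369)/190² = 9286/36100
Gini = 1 - Σpᵢ² = 1 - 9286/36100 = 0.7428

0.7428


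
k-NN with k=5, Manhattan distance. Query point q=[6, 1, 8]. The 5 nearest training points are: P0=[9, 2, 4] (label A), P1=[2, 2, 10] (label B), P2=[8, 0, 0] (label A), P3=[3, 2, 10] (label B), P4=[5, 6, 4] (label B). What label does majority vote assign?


d(q,P0) = 8  (label A)
d(q,P1) = 7  (label B)
d(q,P2) = 11  (label A)
d(q,P3) = 6  (label B)
d(q,P4) = 10  (label B)
Votes: A=2, B=3
Majority → B

B


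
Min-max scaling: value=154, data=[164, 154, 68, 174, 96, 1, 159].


min=1, max=174
(154-1)/(174-1) = 153/173 = 0.8844

0.8844


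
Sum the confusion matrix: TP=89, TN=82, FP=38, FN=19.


Total = TP + TN + FP + FN
= 89 + 82 + 38 + 19
= 228
(Predicted positive: 127, predicted negative: 101)

228


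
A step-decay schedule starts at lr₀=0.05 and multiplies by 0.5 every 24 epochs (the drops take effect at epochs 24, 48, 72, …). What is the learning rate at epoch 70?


n_drops = ⌊70/24⌋ = 2
lr = 0.05·0.5^2 = 0.05·0.25 = 0.0125

0.0125


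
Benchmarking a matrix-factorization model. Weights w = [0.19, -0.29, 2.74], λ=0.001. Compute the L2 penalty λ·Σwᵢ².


‖w‖₂² = (0.19)² + (-0.29)² + (2.74)²
     = 0.0361 + 0.0841 + 7.5076
     = 7.6278
λ·‖w‖₂² = 0.001·7.6278 = 0.007628

0.007628


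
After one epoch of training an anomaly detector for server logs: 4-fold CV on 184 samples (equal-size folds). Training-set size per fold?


Fold size = 184/4 = 46
Training per fold = 184 - 46 = 138

138


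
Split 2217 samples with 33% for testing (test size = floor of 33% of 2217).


Test = ⌊2217·33/100⌋ = 731
Train = 2217 - 731 = 1486

Train: 1486, Test: 731


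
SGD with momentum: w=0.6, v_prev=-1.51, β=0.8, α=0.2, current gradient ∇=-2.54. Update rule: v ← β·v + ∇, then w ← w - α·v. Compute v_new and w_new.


v_new = 0.8·-1.51 - 2.54 = -1.208 - 2.54 = -3.748
w_new = 0.6 - 0.2·-3.748 = 0.6 + 0.7496 = 1.3496

v_new=-3.748, w_new=1.3496


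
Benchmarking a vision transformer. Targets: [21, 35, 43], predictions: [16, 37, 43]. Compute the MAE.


Absolute errors: |21-16|=5, |35-37|=2, |43-43|=0
Sum = 7
MAE = 7/3 = 7/3

7/3


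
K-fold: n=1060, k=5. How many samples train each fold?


Fold size = 1060/5 = 212
Training per fold = 1060 - 212 = 848

848


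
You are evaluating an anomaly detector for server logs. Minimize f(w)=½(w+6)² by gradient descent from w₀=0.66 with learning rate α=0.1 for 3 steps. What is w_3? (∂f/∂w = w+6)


step 1: grad = 0.66+6 = 6.66; w = 0.66 - 0.1·(6.66) = -0.006
step 2: grad = -0.006+6 = 5.994; w = -0.006 - 0.1·(5.994) = -0.6054
step 3: grad = -0.6054+6 = 5.3946; w = -0.6054 - 0.1·(5.3946) = -1.14486

-1.14486


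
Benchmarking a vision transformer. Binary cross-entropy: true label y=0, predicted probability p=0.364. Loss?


BCE = -[y·ln(p) + (1-y)·ln(1-p)]
= -0 - 1·ln(1-0.364)
= -ln(0.636) = 0.4526

0.4526


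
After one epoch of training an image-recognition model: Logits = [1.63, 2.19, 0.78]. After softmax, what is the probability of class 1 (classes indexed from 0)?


Exponentials: e^1.63=5.1039, e^2.19=8.9352, e^0.78=2.1815
Sum = 16.2206
Softmax = [0.3147, 0.5509, 0.1345]
p[1] = 8.9352/16.2206 = 0.5509

0.5509


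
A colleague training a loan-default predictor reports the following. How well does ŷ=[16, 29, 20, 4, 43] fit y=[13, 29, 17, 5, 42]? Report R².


ȳ = 21.2
SS_res = Σ(y-ŷ)² = 20
SS_tot = Σ(y-ȳ)² = 840.8
R² = 1 - SS_res/SS_tot = 1 - 0.0238 = 0.9762

0.9762


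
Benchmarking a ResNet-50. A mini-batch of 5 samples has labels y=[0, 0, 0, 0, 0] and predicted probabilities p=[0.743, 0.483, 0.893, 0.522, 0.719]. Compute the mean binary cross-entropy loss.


L[0] = -ln(1-0.743) = -ln(0.257) = 1.3587
L[1] = -ln(1-0.483) = -ln(0.517) = 0.6597
L[2] = -ln(1-0.893) = -ln(0.107) = 2.2349
L[3] = -ln(1-0.522) = -ln(0.478) = 0.7381
L[4] = -ln(1-0.719) = -ln(0.281) = 1.2694
mean = (1.3587 + 0.6597 + 2.2349 + 0.7381 + 1.2694)/5 = 1.2522

1.2522


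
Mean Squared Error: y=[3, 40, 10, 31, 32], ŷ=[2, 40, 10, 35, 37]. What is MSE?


Squared errors: (3-2)²=1, (40-40)²=0, (10-10)²=0, (31-35)²=16, (32-37)²=25
Sum = 42
MSE = 42/5 = 42/5

42/5


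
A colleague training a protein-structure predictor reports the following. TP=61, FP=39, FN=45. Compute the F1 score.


Precision = 61/100 = 0.61
Recall = 61/106 = 0.5755
F1 = 2·P·R/(P+R) = 2·TP/(2·TP+FP+FN) = 122/(122+39+45) = 122/206 = 0.5922

0.5922


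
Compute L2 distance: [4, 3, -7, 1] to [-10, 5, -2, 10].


d = √((4+ 10)² + (3-5)² + (-7+ 2)² + (1-10)²)
  = √(196 + 4 + 25 + 81)
  = √306 = 17.4929

17.4929


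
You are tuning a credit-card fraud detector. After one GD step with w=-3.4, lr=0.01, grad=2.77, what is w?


w_new = w - α·∇
= -3.4 - 0.01·2.77
= -3.4 - 0.0277
= -3.4277

-3.4277


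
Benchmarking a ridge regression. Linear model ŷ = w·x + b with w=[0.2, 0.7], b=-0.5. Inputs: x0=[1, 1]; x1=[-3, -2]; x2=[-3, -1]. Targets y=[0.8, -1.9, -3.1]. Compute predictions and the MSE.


ŷ0 = (0.2)·(1) + (0.7)·(1) - 0.5 = 0.4
ŷ1 = (0.2)·(-3) + (0.7)·(-2) - 0.5 = -2.5
ŷ2 = (0.2)·(-3) + (0.7)·(-1) - 0.5 = -1.8
errors² = [0.16, 0.36, 1.69]
MSE = 2.2100/3 = 0.7367

0.7367


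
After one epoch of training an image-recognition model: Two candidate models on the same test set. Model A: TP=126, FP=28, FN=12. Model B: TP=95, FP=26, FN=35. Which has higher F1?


Model A: P=126/154=0.8182, R=126/138=0.913, F1=2PR/(P+R)=2TP/(2TP+FP+FN)=252/292=0.863
Model B: P=95/121=0.7851, R=95/130=0.7308, F1=2PR/(P+R)=2TP/(2TP+FP+FN)=190/251=0.757
0.863 > 0.757 → Model A

Model A


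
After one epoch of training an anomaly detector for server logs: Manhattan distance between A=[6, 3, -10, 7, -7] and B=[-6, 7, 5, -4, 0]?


d = |6+ 6| + |3-7| + |-10-5| + |7+ 4| + |-7-0|
  = 12 + 4 + 15 + 11 + 7
  = 49

49


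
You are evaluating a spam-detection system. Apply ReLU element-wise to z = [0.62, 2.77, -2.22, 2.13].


ReLU(0.62) = max(0, 0.62) = 0.62
ReLU(2.77) = max(0, 2.77) = 2.77
ReLU(-2.22) = max(0, -2.22) = 0.0
ReLU(2.13) = max(0, 2.13) = 2.13
result = [0.62, 2.77, 0.0, 2.13]

[0.62, 2.77, 0.0, 2.13]


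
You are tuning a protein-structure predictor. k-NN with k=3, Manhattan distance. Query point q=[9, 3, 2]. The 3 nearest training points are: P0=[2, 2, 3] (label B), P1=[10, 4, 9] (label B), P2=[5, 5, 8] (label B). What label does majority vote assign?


d(q,P0) = 9  (label B)
d(q,P1) = 9  (label B)
d(q,P2) = 12  (label B)
Votes: A=0, B=3
Majority → B

B


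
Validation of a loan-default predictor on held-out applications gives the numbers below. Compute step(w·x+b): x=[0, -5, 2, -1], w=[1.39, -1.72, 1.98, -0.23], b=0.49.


z = (0)·(1.39) + (-5)·(-1.72) + (2)·(1.98) + (-1)·(-0.23) + 0.49
  = 13.28
step(z) = 1 (z≥0)

1


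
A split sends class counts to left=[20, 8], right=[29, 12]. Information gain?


Parent = [49, 20], H_parent = 0.8685
H_left = 0.8631 (n=28), H_right = 0.8722 (n=41)
H_children = (28/69)·0.8631 + (41/69)·0.8722 = 0.8685
IG = 0.8685 - 0.8685 = 0.0

0.0


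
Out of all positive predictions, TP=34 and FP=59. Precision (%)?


Precision = TP/(TP+FP)
= 34/(34+59)
= 34/93 = 36.56%

36.56%


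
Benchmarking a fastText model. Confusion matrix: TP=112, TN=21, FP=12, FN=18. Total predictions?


Total = TP + TN + FP + FN
= 112 + 21 + 12 + 18
= 163
(Predicted positive: 124, predicted negative: 39)

163


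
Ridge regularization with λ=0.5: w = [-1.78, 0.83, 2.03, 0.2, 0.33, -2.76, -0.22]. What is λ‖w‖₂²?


‖w‖₂² = (-1.78)² + (0.83)² + (2.03)² + (0.2)² + (0.33)² + (-2.76)² + (-0.22)²
     = 3.1684 + 0.6889 + 4.1209 + 0.04 + 0.1089 + 7.6176 + 0.0484
     = 15.7931
λ·‖w‖₂² = 0.5·15.7931 = 7.89655

7.89655


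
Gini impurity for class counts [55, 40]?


Probabilities: [55/95, 40/95] ≈ [0.5789, 0.4211]
Σpᵢ² = (3025 + 1600)/95² = 4625/9025
Gini = 1 - Σpᵢ² = 1 - 4625/9025 = 0.4875

0.4875


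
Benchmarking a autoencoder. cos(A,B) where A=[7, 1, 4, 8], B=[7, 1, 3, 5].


A·B = 7·7 + 1·1 + 4·3 + 8·5 = 102
‖A‖ = √130 = 11.4018, ‖B‖ = √84 = 9.1652
cos = 102/(√130·√84) = 102/√10920 = 0.9761

0.9761


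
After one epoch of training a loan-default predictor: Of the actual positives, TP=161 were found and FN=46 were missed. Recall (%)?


Recall = TP/(TP+FN)
= 161/(161+46)
= 161/207 = 77.78%

77.78%


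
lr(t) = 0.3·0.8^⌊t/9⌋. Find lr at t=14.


n_drops = ⌊14/9⌋ = 1
lr = 0.3·0.8^1 = 0.3·0.8 = 0.24

0.24


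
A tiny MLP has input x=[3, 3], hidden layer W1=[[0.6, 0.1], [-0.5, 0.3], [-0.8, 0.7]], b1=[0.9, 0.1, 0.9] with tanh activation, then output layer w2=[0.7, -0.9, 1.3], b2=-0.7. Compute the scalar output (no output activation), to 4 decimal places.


z1[0] = (0.6)·(3) + (0.1)·(3) + 0.9 = 3.0
z1[1] = (-0.5)·(3) + (0.3)·(3) + 0.1 = -0.5
z1[2] = (-0.8)·(3) + (0.7)·(3) + 0.9 = 0.6
h = tanh(z1) = [0.9951, -0.4621, 0.537]
output = (0.7)·(0.9951) + (-0.9)·(-0.4621) + (1.3)·(0.537) - 0.7 = 1.1106

1.1106


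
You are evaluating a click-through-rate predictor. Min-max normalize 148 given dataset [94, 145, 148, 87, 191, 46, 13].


min=13, max=191
(148-13)/(191-13) = 135/178 = 0.7584

0.7584


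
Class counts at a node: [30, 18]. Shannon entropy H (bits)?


Probabilities: [30/48, 18/48] ≈ [0.625, 0.375]
H = -((30/48)·log₂(30/48) + (18/48)·log₂(18/48))
  = 0.9544 bits

0.9544 bits


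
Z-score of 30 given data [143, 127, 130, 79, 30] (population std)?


μ = 101.8, σ = 41.959
z = (30 - 101.8)/41.959 = -1.7112

-1.7112


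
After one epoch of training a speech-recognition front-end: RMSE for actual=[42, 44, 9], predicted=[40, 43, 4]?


MSE = 30/3 = 10
RMSE = √(30/3) = 3.1623

3.1623


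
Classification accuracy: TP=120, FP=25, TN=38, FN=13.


Accuracy = (TP+TN)/(TP+TN+FP+FN)
= (120+38)/(196)
= 158/196 = 80.61%

80.61%


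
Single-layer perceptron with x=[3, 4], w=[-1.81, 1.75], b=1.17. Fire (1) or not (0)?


z = (3)·(-1.81) + (4)·(1.75) + 1.17
  = 2.74
step(z) = 1 (z≥0)

1


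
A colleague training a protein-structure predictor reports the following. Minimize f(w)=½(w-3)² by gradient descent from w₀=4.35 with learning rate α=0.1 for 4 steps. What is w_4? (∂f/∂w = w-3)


step 1: grad = 4.35-3 = 1.35; w = 4.35 - 0.1·(1.35) = 4.215
step 2: grad = 4.215-3 = 1.215; w = 4.215 - 0.1·(1.215) = 4.0935
step 3: grad = 4.0935-3 = 1.0935; w = 4.0935 - 0.1·(1.0935) = 3.98415
step 4: grad = 3.98415-3 = 0.98415; w = 3.98415 - 0.1·(0.98415) = 3.885735

3.885735


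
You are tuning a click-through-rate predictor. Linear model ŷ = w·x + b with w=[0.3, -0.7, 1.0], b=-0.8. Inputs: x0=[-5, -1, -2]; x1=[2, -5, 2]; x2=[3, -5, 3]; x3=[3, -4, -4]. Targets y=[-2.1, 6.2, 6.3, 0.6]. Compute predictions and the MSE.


ŷ0 = (0.3)·(-5) + (-0.7)·(-1) + (1.0)·(-2) - 0.8 = -3.6
ŷ1 = (0.3)·(2) + (-0.7)·(-5) + (1.0)·(2) - 0.8 = 5.3
ŷ2 = (0.3)·(3) + (-0.7)·(-5) + (1.0)·(3) - 0.8 = 6.6
ŷ3 = (0.3)·(3) + (-0.7)·(-4) + (1.0)·(-4) - 0.8 = -1.1
errors² = [2.25, 0.81, 0.09, 2.89]
MSE = 6.0400/4 = 1.51

1.51


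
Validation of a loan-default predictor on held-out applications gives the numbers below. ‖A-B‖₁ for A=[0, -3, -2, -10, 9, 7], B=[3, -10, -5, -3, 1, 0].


d = |0-3| + |-3+ 10| + |-2+ 5| + |-10+ 3| + |9-1| + |7-0|
  = 3 + 7 + 3 + 7 + 8 + 7
  = 35

35


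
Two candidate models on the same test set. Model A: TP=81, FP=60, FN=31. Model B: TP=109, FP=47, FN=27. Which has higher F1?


Model A: P=81/141=0.5745, R=81/112=0.7232, F1=2PR/(P+R)=2TP/(2TP+FP+FN)=162/253=0.6403
Model B: P=109/156=0.6987, R=109/136=0.8015, F1=2PR/(P+R)=2TP/(2TP+FP+FN)=218/292=0.7466
0.6403 < 0.7466 → Model B

Model B


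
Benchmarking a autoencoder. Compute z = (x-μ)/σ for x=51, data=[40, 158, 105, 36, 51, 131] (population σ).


μ = 86.8333, σ = 47.2702
z = (51 - 86.8333)/47.2702 = -0.7581

-0.7581


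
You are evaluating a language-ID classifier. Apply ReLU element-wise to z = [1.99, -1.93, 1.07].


ReLU(1.99) = max(0, 1.99) = 1.99
ReLU(-1.93) = max(0, -1.93) = 0.0
ReLU(1.07) = max(0, 1.07) = 1.07
result = [1.99, 0.0, 1.07]

[1.99, 0.0, 1.07]


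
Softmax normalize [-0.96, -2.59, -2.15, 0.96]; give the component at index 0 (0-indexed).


Exponentials: e^-0.96=0.3829, e^-2.59=0.075, e^-2.15=0.1165, e^0.96=2.6117
Sum = 3.1861
Softmax = [0.1202, 0.0235, 0.0366, 0.8197]
p[0] = 0.3829/3.1861 = 0.1202

0.1202


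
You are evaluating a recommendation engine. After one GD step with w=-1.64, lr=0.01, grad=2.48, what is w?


w_new = w - α·∇
= -1.64 - 0.01·2.48
= -1.64 - 0.0248
= -1.6648

-1.6648


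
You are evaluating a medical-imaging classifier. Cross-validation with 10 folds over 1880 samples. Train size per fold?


Fold size = 1880/10 = 188
Training per fold = 1880 - 188 = 1692

1692


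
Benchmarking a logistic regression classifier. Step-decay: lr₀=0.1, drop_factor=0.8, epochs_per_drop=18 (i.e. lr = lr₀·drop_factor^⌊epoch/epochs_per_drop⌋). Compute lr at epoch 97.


n_drops = ⌊97/18⌋ = 5
lr = 0.1·0.8^5 = 0.1·0.32768 = 0.032768

0.032768


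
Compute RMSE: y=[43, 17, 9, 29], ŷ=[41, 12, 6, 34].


MSE = 63/4 = 15.75
RMSE = √(63/4) = 3.9686

3.9686


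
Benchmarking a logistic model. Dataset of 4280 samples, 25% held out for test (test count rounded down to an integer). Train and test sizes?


Test = ⌊4280·25/100⌋ = 1070
Train = 4280 - 1070 = 3210

Train: 3210, Test: 1070


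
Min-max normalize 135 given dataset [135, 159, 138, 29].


min=29, max=159
(135-29)/(159-29) = 106/130 = 0.8154

0.8154


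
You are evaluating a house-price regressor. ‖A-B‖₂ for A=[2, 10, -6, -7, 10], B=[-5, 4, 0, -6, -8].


d = √((2+ 5)² + (10-4)² + (-6-0)² + (-7+ 6)² + (10+ 8)²)
  = √(49 + 36 + 36 + 1 + 324)
  = √446 = 21.1187

21.1187


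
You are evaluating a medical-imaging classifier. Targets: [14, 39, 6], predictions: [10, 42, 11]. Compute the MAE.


Absolute errors: |14-10|=4, |39-42|=3, |6-11|=5
Sum = 12
MAE = 12/3 = 4

4


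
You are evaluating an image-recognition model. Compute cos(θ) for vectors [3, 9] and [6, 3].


A·B = 3·6 + 9·3 = 45
‖A‖ = √90 = 9.4868, ‖B‖ = √45 = 6.7082
cos = 45/(√90·√45) = 45/√4050 = 0.7071

0.7071


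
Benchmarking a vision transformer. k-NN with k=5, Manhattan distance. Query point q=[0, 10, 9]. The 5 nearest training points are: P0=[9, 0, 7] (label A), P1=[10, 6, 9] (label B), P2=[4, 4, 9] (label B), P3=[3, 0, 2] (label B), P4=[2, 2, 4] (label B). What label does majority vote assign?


d(q,P0) = 21  (label A)
d(q,P1) = 14  (label B)
d(q,P2) = 10  (label B)
d(q,P3) = 20  (label B)
d(q,P4) = 15  (label B)
Votes: A=1, B=4
Majority → B

B


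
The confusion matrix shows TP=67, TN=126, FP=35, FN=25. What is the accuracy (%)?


Accuracy = (TP+TN)/(TP+TN+FP+FN)
= (67+126)/(253)
= 193/253 = 76.28%

76.28%


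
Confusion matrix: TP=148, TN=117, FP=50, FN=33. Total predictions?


Total = TP + TN + FP + FN
= 148 + 117 + 50 + 33
= 348
(Predicted positive: 198, predicted negative: 150)

348


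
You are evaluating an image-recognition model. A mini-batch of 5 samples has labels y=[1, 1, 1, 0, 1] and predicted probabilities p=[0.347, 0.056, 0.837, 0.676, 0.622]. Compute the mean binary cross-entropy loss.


L[0] = -ln(0.347) = 1.0584
L[1] = -ln(0.056) = 2.8824
L[2] = -ln(0.837) = 0.1779
L[3] = -ln(1-0.676) = -ln(0.324) = 1.127
L[4] = -ln(0.622) = 0.4748
mean = (1.0584 + 2.8824 + 0.1779 + 1.127 + 0.4748)/5 = 1.1441

1.1441


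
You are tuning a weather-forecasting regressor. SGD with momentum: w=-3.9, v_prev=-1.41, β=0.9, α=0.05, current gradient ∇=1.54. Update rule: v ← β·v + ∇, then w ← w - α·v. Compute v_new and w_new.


v_new = 0.9·-1.41 + 1.54 = -1.269 + 1.54 = 0.271
w_new = -3.9 - 0.05·0.271 = -3.9 - 0.01355 = -3.91355

v_new=0.271, w_new=-3.91355


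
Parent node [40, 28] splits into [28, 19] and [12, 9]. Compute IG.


Parent = [40, 28], H_parent = 0.9774
H_left = 0.9734 (n=47), H_right = 0.9852 (n=21)
H_children = (47/68)·0.9734 + (21/68)·0.9852 = 0.977
IG = 0.9774 - 0.977 = 0.0004

0.0004


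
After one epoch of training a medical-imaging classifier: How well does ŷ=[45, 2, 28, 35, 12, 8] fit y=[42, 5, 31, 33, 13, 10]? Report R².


ȳ = 22.3333
SS_res = Σ(y-ŷ)² = 36
SS_tot = Σ(y-ȳ)² = 1115.33
R² = 1 - SS_res/SS_tot = 1 - 0.0323 = 0.9677

0.9677


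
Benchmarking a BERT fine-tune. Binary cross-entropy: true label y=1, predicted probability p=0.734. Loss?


BCE = -[y·ln(p) + (1-y)·ln(1-p)]
= -1·ln(0.734) - 0
= -ln(0.734) = 0.3092

0.3092


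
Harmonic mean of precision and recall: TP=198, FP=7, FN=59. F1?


Precision = 198/205 = 0.9659
Recall = 198/257 = 0.7704
F1 = 2·P·R/(P+R) = 2·TP/(2·TP+FP+FN) = 396/(396+7+59) = 396/462 = 0.8571

0.8571


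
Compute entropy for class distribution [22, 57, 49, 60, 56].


Probabilities: [22/244, 57/244, 49/244, 60/244, 56/244] ≈ [0.0902, 0.2336, 0.2008, 0.2459, 0.2295]
H = -((22/244)·log₂(22/244) + (57/244)·log₂(57/244) + (49/244)·log₂(49/244) + (60/244)·log₂(60/244) + (56/244)·log₂(56/244))
  = 2.2532 bits

2.2532 bits


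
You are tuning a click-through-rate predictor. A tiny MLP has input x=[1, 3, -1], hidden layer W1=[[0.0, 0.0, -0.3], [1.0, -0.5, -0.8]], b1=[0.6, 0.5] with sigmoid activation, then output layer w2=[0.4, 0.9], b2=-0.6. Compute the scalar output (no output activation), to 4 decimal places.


z1[0] = (0.0)·(1) + (0.0)·(3) + (-0.3)·(-1) + 0.6 = 0.9
z1[1] = (1.0)·(1) + (-0.5)·(3) + (-0.8)·(-1) + 0.5 = 0.8
h = sigmoid(z1) = [0.7109, 0.69]
output = (0.4)·(0.7109) + (0.9)·(0.69) - 0.6 = 0.3054

0.3054


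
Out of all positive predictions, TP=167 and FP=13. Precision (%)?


Precision = TP/(TP+FP)
= 167/(167+13)
= 167/180 = 92.78%

92.78%


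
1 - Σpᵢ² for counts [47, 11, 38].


Probabilities: [47/96, 11/96, 38/96] ≈ [0.4896, 0.1146, 0.3958]
Σpᵢ² = (2209 + 121 + 1444)/96² = 3774/9216
Gini = 1 - Σpᵢ² = 1 - 3774/9216 = 0.5905

0.5905


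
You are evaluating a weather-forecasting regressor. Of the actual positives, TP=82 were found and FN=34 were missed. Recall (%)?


Recall = TP/(TP+FN)
= 82/(82+34)
= 82/116 = 70.69%

70.69%


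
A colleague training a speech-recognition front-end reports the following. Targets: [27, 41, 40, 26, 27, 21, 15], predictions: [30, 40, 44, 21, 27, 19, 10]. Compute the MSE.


Squared errors: (27-30)²=9, (41-40)²=1, (40-44)²=16, (26-21)²=25, (27-27)²=0, (21-19)²=4, (15-10)²=25
Sum = 80
MSE = 80/7 = 80/7

80/7


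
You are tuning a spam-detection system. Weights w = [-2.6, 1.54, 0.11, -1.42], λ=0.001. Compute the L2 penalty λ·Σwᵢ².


‖w‖₂² = (-2.6)² + (1.54)² + (0.11)² + (-1.42)²
     = 6.76 + 2.3716 + 0.0121 + 2.0164
     = 11.1601
λ·‖w‖₂² = 0.001·11.1601 = 0.01116

0.01116


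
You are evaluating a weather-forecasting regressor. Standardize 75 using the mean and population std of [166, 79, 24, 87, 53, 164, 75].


μ = 92.5714, σ = 49.6929
z = (75 - 92.5714)/49.6929 = -0.3536

-0.3536


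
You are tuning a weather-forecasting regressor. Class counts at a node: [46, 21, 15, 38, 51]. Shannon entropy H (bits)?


Probabilities: [46/171, 21/171, 15/171, 38/171, 51/171] ≈ [0.269, 0.1228, 0.0877, 0.2222, 0.2982]
H = -((46/171)·log₂(46/171) + (21/171)·log₂(21/171) + (15/171)·log₂(15/171) + (38/171)·log₂(38/171) + (51/171)·log₂(51/171))
  = 2.1919 bits

2.1919 bits
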